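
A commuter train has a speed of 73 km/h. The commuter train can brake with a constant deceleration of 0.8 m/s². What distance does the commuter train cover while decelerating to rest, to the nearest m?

Braking distance ≈ 257 m

73 km/h ÷ 3.6 = 20.2778 m/s.
Braking distance = v²/(2a) = 20.2778² / (2 × 0.800) = 411.189 / 1.600 = 256.993 m.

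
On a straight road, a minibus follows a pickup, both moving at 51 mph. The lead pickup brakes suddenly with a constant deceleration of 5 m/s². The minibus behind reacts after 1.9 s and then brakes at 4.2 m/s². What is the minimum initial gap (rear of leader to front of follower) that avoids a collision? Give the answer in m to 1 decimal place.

51 mph × 0.44704 = 22.7990 m/s.
Leader travels v²/(2a_L) = 519.794 / 10.000 = 51.979 m before stopping.
Follower covers v·t_r = 22.7990 × 1.9 = 43.318 m while reacting, then v²/(2a_F) = 519.794 / 8.400 = 61.880 m while braking, for a total of 43.318 + 61.880 = 105.198 m.
Since a_F ≤ a_L and the follower starts braking later, the follower is never slower than the leader, so the closest approach is when both have stopped.
Minimum gap = 105.198 − 51.979 = 53.219 m.

Minimum gap ≈ 53.2 m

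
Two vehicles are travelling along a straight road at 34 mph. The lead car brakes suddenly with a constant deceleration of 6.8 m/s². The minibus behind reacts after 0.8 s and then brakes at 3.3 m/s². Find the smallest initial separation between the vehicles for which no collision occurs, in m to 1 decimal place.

Minimum gap ≈ 30.2 m

34 mph × 0.44704 = 15.1994 m/s.
Leader travels v²/(2a_L) = 231.022 / 13.600 = 16.987 m before stopping.
Follower covers v·t_r = 15.1994 × 0.8 = 12.160 m while reacting, then v²/(2a_F) = 231.022 / 6.600 = 35.003 m while braking, for a total of 12.160 + 35.003 = 47.163 m.
Since a_F ≤ a_L and the follower starts braking later, the follower is never slower than the leader, so the closest approach is when both have stopped.
Minimum gap = 47.163 − 16.987 = 30.176 m.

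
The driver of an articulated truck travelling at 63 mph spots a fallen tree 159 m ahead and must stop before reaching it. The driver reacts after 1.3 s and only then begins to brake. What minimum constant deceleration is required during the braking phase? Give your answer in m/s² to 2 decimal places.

63 mph × 0.44704 = 28.1635 m/s.
Distance covered during reaction = 28.1635 × 1.3 = 36.613 m.
Distance available for braking: 159 − 36.613 = 122.387 m.
v² = 2a·d ⇒ a = v²/(2d) = 28.1635² / (2 × 122.387) = 793.183 / 244.774 = 3.2405 m/s².

Required deceleration ≈ 3.24 m/s²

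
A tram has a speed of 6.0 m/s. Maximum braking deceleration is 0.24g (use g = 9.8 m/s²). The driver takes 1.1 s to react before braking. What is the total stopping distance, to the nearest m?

a = 0.24 × 9.8 = 2.352 m/s².
Reaction distance = v·t_r = 6.0000 × 1.1 = 6.600 m.
Braking distance = v²/(2a) = 6.0000² / (2 × 2.352) = 36.000 / 4.704 = 7.653 m.
Total = 6.600 + 7.653 = 14.253 m.

Total stopping distance ≈ 14 m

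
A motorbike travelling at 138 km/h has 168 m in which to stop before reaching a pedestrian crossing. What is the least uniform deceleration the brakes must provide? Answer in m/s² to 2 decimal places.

Required deceleration ≈ 4.37 m/s²

138 km/h ÷ 3.6 = 38.3333 m/s.
v² = 2a·d ⇒ a = v²/(2d) = 38.3333² / (2 × 168.000) = 1469.442 / 336.000 = 4.3733 m/s².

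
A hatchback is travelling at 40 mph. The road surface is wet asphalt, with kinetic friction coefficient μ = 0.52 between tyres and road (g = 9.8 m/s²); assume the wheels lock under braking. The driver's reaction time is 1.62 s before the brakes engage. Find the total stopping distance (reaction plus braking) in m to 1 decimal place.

40 mph × 0.44704 = 17.8816 m/s.
a = μg = 0.52 × 9.8 = 5.096 m/s².
Reaction distance = v·t_r = 17.8816 × 1.62 = 28.968 m.
Braking distance = v²/(2a) = 17.8816² / (2 × 5.096) = 319.752 / 10.192 = 31.373 m.
Total = 28.968 + 31.373 = 60.341 m.

Total stopping distance ≈ 60.3 m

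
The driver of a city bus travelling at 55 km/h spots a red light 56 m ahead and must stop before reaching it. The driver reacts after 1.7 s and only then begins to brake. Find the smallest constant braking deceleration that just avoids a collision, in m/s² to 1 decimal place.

55 km/h ÷ 3.6 = 15.2778 m/s.
Distance covered during reaction = 15.2778 × 1.7 = 25.972 m.
Distance available for braking: 56 − 25.972 = 30.028 m.
v² = 2a·d ⇒ a = v²/(2d) = 15.2778² / (2 × 30.028) = 233.411 / 60.056 = 3.8866 m/s².

Required deceleration ≈ 3.9 m/s²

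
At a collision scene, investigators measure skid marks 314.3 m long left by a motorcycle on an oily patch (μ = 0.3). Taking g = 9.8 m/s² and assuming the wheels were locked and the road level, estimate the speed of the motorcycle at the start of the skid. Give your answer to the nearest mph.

Initial speed ≈ 96 mph

Deceleration a = μg = 0.3 × 9.8 = 2.940 m/s².
v = √(2a·d) = √(2 × 2.940 × 314.3) = √1848.084 = 42.9893 m/s.
= 42.9893 ÷ 0.44704 = 96.164 mph.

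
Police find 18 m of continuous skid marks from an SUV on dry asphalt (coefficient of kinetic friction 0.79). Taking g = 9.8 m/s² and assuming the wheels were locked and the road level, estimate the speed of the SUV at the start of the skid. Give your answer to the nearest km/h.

Deceleration a = μg = 0.79 × 9.8 = 7.742 m/s².
v = √(2a·d) = √(2 × 7.742 × 18) = √278.712 = 16.6947 m/s.
= 16.6947 × 3.6 = 60.101 km/h.

Initial speed ≈ 60 km/h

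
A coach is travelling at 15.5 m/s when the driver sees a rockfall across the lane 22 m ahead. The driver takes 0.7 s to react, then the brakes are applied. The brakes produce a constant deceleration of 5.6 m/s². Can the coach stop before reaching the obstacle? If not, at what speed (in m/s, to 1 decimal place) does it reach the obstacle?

Reaction distance = 15.5000 × 0.7 = 10.850 m.
Braking distance needed to stop: v²/(2a) = 240.250 / 11.200 = 21.451 m, so total needed = 10.850 + 21.451 = 32.301 m > 22 m — it cannot stop.
Distance remaining when braking begins: 22 − 10.850 = 11.150 m.
v² = v₀² − 2a·d = 240.250 − 2 × 5.600 × 11.150 = 115.370 m²/s².
v = √115.370 = 10.741 m/s.

No — it strikes the obstacle at 10.7 m/s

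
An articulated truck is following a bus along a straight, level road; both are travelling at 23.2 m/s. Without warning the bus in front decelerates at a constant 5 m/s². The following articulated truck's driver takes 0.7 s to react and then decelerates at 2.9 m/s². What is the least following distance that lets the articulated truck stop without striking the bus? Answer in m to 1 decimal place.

Leader travels v²/(2a_L) = 538.240 / 10.000 = 53.824 m before stopping.
Follower covers v·t_r = 23.2000 × 0.7 = 16.240 m while reacting, then v²/(2a_F) = 538.240 / 5.800 = 92.800 m while braking, for a total of 16.240 + 92.800 = 109.040 m.
Since a_F ≤ a_L and the follower starts braking later, the follower is never slower than the leader, so the closest approach is when both have stopped.
Minimum gap = 109.040 − 53.824 = 55.216 m.

Minimum gap ≈ 55.2 m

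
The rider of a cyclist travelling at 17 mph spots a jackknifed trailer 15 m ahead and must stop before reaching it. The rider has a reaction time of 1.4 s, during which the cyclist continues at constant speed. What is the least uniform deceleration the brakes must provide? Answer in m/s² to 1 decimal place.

17 mph × 0.44704 = 7.5997 m/s.
Distance covered during reaction = 7.5997 × 1.4 = 10.640 m.
Distance available for braking: 15 − 10.640 = 4.360 m.
v² = 2a·d ⇒ a = v²/(2d) = 7.5997² / (2 × 4.360) = 57.755 / 8.720 = 6.6233 m/s².

Required deceleration ≈ 6.6 m/s²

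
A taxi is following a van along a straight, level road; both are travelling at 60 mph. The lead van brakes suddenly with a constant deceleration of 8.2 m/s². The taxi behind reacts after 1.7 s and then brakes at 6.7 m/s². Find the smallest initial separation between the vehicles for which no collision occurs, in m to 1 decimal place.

Minimum gap ≈ 55.4 m

60 mph × 0.44704 = 26.8224 m/s.
Leader travels v²/(2a_L) = 719.441 / 16.400 = 43.868 m before stopping.
Follower covers v·t_r = 26.8224 × 1.7 = 45.598 m while reacting, then v²/(2a_F) = 719.441 / 13.400 = 53.690 m while braking, for a total of 45.598 + 53.690 = 99.288 m.
Since a_F ≤ a_L and the follower starts braking later, the follower is never slower than the leader, so the closest approach is when both have stopped.
Minimum gap = 99.288 − 43.868 = 55.420 m.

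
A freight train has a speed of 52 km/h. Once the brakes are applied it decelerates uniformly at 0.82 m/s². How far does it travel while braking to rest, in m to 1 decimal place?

Braking distance ≈ 127.2 m

52 km/h ÷ 3.6 = 14.4444 m/s.
Braking distance = v²/(2a) = 14.4444² / (2 × 0.820) = 208.641 / 1.640 = 127.220 m.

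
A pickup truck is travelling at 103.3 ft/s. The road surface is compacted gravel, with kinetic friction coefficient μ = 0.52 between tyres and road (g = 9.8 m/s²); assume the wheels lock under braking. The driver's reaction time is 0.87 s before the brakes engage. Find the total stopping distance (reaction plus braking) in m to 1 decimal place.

103.3 ft/s × 0.3048 = 31.4858 m/s.
a = μg = 0.52 × 9.8 = 5.096 m/s².
Reaction distance = v·t_r = 31.4858 × 0.87 = 27.393 m.
Braking distance = v²/(2a) = 31.4858² / (2 × 5.096) = 991.356 / 10.192 = 97.268 m.
Total = 27.393 + 97.268 = 124.661 m.

Total stopping distance ≈ 124.7 m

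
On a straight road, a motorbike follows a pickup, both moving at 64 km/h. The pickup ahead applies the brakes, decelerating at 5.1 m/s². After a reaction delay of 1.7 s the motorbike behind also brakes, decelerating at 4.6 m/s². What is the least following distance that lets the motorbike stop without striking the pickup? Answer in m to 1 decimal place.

64 km/h ÷ 3.6 = 17.7778 m/s.
Leader travels v²/(2a_L) = 316.050 / 10.200 = 30.985 m before stopping.
Follower covers v·t_r = 17.7778 × 1.7 = 30.222 m while reacting, then v²/(2a_F) = 316.050 / 9.200 = 34.353 m while braking, for a total of 30.222 + 34.353 = 64.575 m.
Since a_F ≤ a_L and the follower starts braking later, the follower is never slower than the leader, so the closest approach is when both have stopped.
Minimum gap = 64.575 − 30.985 = 33.590 m.

Minimum gap ≈ 33.6 m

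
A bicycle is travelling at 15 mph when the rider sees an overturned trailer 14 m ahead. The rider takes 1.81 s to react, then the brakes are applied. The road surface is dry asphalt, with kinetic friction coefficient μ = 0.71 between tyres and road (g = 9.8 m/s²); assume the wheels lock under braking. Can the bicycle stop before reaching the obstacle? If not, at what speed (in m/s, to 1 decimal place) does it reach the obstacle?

No — it strikes the obstacle at 4.4 m/s

15 mph × 0.44704 = 6.7056 m/s.
a = μg = 0.71 × 9.8 = 6.958 m/s².
Reaction distance = 6.7056 × 1.81 = 12.137 m.
Braking distance needed to stop: v²/(2a) = 44.965 / 13.916 = 3.231 m, so total needed = 12.137 + 3.231 = 15.368 m > 14 m — it cannot stop.
Distance remaining when braking begins: 14 − 12.137 = 1.863 m.
v² = v₀² − 2a·d = 44.965 − 2 × 6.958 × 1.863 = 19.039 m²/s².
v = √19.039 = 4.363 m/s.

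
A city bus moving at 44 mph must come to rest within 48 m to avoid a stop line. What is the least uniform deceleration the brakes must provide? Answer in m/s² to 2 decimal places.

44 mph × 0.44704 = 19.6698 m/s.
v² = 2a·d ⇒ a = v²/(2d) = 19.6698² / (2 × 48.000) = 386.901 / 96.000 = 4.0302 m/s².

Required deceleration ≈ 4.03 m/s²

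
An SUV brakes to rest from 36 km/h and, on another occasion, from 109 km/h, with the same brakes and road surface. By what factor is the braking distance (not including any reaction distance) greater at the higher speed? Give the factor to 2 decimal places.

Braking distance d = v²/(2a), so with a fixed, d ∝ v².
Factor = (109/36)² = 3.0278² = 9.1676.

Factor ≈ 9.17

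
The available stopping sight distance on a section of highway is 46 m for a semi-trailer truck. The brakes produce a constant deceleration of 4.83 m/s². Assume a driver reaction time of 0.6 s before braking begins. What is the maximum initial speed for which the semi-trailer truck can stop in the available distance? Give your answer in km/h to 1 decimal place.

Maximum speed ≈ 66.2 km/h

Stopping distance: v·t_r + v²/(2a) = 46 with t_r = 0.6 s and a = 4.830 m/s².
So v² + 5.796 v − 444.36 = 0.
Positive root: v = −a·t_r + √((a·t_r)² + 2a·d) = −2.898 + √(8.398 + 444.36) = 18.3801 m/s.
18.3801 m/s × 3.6 = 66.168 km/h.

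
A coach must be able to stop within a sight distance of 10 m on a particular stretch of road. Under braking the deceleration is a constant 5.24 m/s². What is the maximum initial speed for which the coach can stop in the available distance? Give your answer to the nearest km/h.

Maximum speed ≈ 37 km/h

v²/(2a) = d ⇒ v = √(2 × 5.240 × 10) = √104.80 = 10.2372 m/s.
10.2372 m/s × 3.6 = 36.854 km/h.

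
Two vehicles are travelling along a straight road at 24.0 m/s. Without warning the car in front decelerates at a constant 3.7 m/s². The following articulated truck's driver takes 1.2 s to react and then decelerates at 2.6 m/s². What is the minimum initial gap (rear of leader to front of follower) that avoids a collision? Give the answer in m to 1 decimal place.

Leader travels v²/(2a_L) = 576.000 / 7.400 = 77.838 m before stopping.
Follower covers v·t_r = 24.0000 × 1.2 = 28.800 m while reacting, then v²/(2a_F) = 576.000 / 5.200 = 110.769 m while braking, for a total of 28.800 + 110.769 = 139.569 m.
Since a_F ≤ a_L and the follower starts braking later, the follower is never slower than the leader, so the closest approach is when both have stopped.
Minimum gap = 139.569 − 77.838 = 61.731 m.

Minimum gap ≈ 61.7 m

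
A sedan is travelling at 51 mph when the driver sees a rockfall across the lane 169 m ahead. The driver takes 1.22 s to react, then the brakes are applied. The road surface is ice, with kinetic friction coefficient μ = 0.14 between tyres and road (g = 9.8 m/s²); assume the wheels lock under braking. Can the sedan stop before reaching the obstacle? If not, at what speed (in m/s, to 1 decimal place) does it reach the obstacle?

51 mph × 0.44704 = 22.7990 m/s.
a = μg = 0.14 × 9.8 = 1.372 m/s².
Reaction distance = 22.7990 × 1.22 = 27.815 m.
Braking distance needed to stop: v²/(2a) = 519.794 / 2.744 = 189.429 m, so total needed = 27.815 + 189.429 = 217.244 m > 169 m — it cannot stop.
Distance remaining when braking begins: 169 − 27.815 = 141.185 m.
v² = v₀² − 2a·d = 519.794 − 2 × 1.372 × 141.185 = 132.382 m²/s².
v = √132.382 = 11.506 m/s.

No — it strikes the obstacle at 11.5 m/s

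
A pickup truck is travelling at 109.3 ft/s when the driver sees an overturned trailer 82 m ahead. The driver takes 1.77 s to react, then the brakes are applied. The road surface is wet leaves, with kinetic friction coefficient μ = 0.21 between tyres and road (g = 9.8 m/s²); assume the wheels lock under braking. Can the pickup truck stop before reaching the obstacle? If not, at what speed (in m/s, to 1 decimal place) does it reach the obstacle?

No — it strikes the obstacle at 31.9 m/s

109.3 ft/s × 0.3048 = 33.3146 m/s.
a = μg = 0.21 × 9.8 = 2.058 m/s².
Reaction distance = 33.3146 × 1.77 = 58.967 m.
Braking distance needed to stop: v²/(2a) = 1109.863 / 4.116 = 269.646 m, so total needed = 58.967 + 269.646 = 328.613 m > 82 m — it cannot stop.
Distance remaining when braking begins: 82 − 58.967 = 23.033 m.
v² = v₀² − 2a·d = 1109.863 − 2 × 2.058 × 23.033 = 1015.059 m²/s².
v = √1015.059 = 31.860 m/s.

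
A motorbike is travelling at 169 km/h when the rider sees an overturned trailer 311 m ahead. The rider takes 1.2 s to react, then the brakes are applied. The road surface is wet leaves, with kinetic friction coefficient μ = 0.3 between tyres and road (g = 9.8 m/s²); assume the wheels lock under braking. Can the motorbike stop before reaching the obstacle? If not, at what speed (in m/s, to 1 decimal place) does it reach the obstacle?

169 km/h ÷ 3.6 = 46.9444 m/s.
a = μg = 0.3 × 9.8 = 2.940 m/s².
Reaction distance = 46.9444 × 1.2 = 56.333 m.
Braking distance needed to stop: v²/(2a) = 2203.777 / 5.880 = 374.792 m, so total needed = 56.333 + 374.792 = 431.125 m > 311 m — it cannot stop.
Distance remaining when braking begins: 311 − 56.333 = 254.667 m.
v² = v₀² − 2a·d = 2203.777 − 2 × 2.940 × 254.667 = 706.335 m²/s².
v = √706.335 = 26.577 m/s.

No — it strikes the obstacle at 26.6 m/s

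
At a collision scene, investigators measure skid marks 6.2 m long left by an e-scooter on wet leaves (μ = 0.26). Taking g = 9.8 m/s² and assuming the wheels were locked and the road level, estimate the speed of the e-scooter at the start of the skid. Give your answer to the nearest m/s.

Deceleration a = μg = 0.26 × 9.8 = 2.548 m/s².
v = √(2a·d) = √(2 × 2.548 × 6.2) = √31.595 = 5.6209 m/s.

Initial speed ≈ 6 m/s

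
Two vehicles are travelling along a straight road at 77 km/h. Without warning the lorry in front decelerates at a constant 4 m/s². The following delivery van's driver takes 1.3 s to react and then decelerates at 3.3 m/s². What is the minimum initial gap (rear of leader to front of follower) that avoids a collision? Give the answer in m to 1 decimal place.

Minimum gap ≈ 39.9 m

77 km/h ÷ 3.6 = 21.3889 m/s.
Leader travels v²/(2a_L) = 457.485 / 8.000 = 57.186 m before stopping.
Follower covers v·t_r = 21.3889 × 1.3 = 27.806 m while reacting, then v²/(2a_F) = 457.485 / 6.600 = 69.316 m while braking, for a total of 27.806 + 69.316 = 97.122 m.
Since a_F ≤ a_L and the follower starts braking later, the follower is never slower than the leader, so the closest approach is when both have stopped.
Minimum gap = 97.122 − 57.186 = 39.936 m.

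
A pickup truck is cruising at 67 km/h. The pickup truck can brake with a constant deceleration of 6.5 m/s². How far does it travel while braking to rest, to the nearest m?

Braking distance ≈ 27 m

67 km/h ÷ 3.6 = 18.6111 m/s.
Braking distance = v²/(2a) = 18.6111² / (2 × 6.500) = 346.373 / 13.000 = 26.644 m.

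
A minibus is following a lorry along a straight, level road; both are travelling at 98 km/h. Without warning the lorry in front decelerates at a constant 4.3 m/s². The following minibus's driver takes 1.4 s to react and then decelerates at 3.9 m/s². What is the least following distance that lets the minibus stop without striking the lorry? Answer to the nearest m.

Minimum gap ≈ 47 m

98 km/h ÷ 3.6 = 27.2222 m/s.
Leader travels v²/(2a_L) = 741.048 / 8.600 = 86.168 m before stopping.
Follower covers v·t_r = 27.2222 × 1.4 = 38.111 m while reacting, then v²/(2a_F) = 741.048 / 7.800 = 95.006 m while braking, for a total of 38.111 + 95.006 = 133.117 m.
Since a_F ≤ a_L and the follower starts braking later, the follower is never slower than the leader, so the closest approach is when both have stopped.
Minimum gap = 133.117 − 86.168 = 46.949 m.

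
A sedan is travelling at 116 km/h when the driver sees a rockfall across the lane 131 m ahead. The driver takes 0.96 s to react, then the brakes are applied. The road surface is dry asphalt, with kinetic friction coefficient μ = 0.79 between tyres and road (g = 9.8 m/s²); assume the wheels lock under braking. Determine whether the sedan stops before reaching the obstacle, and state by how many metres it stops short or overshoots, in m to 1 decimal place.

116 km/h ÷ 3.6 = 32.2222 m/s.
a = μg = 0.79 × 9.8 = 7.742 m/s².
Reaction distance = 32.2222 × 0.96 = 30.933 m.
Braking distance = v²/(2a) = 1038.270 / 15.484 = 67.054 m.
Total stopping distance = 30.933 + 67.054 = 97.987 m, vs 131 m available — it stops with 131 − 97.987 = 33.013 m to spare.

Yes — it stops 33.0 m short of the obstacle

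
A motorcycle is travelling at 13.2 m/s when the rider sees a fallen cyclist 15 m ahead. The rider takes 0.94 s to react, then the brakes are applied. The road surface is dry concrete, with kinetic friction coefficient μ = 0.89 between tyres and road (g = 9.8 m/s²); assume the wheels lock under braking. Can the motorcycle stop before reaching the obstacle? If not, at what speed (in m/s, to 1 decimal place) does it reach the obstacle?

a = μg = 0.89 × 9.8 = 8.722 m/s².
Reaction distance = 13.2000 × 0.94 = 12.408 m.
Braking distance needed to stop: v²/(2a) = 174.240 / 17.444 = 9.989 m, so total needed = 12.408 + 9.989 = 22.397 m > 15 m — it cannot stop.
Distance remaining when braking begins: 15 − 12.408 = 2.592 m.
v² = v₀² − 2a·d = 174.240 − 2 × 8.722 × 2.592 = 129.025 m²/s².
v = √129.025 = 11.359 m/s.

No — it strikes the obstacle at 11.4 m/s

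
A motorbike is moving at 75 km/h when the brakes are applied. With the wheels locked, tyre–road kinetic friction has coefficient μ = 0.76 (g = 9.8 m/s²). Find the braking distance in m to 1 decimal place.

75 km/h ÷ 3.6 = 20.8333 m/s.
a = μg = 0.76 × 9.8 = 7.448 m/s².
Braking distance = v²/(2a) = 20.8333² / (2 × 7.448) = 434.026 / 14.896 = 29.137 m.

Braking distance ≈ 29.1 m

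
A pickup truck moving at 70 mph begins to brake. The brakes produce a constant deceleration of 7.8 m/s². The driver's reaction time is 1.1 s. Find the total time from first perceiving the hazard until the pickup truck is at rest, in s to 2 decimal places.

70 mph × 0.44704 = 31.2928 m/s.
Braking time = v/a = 31.2928 / 7.800 = 4.012 s.
Total = 1.1 + 4.012 = 5.112 s.

Total time ≈ 5.11 s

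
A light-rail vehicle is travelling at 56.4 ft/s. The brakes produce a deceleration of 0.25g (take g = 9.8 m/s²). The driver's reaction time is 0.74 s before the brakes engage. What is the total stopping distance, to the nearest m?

56.4 ft/s × 0.3048 = 17.1907 m/s.
a = 0.25 × 9.8 = 2.450 m/s².
Reaction distance = v·t_r = 17.1907 × 0.74 = 12.721 m.
Braking distance = v²/(2a) = 17.1907² / (2 × 2.450) = 295.520 / 4.900 = 60.310 m.
Total = 12.721 + 60.310 = 73.031 m.

Total stopping distance ≈ 73 m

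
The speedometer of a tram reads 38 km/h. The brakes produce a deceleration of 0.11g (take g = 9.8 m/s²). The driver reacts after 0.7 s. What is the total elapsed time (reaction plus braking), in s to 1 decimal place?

38 km/h ÷ 3.6 = 10.5556 m/s.
a = 0.11 × 9.8 = 1.078 m/s².
Braking time = v/a = 10.5556 / 1.078 = 9.792 s.
Total = 0.7 + 9.792 = 10.492 s.

Total time ≈ 10.5 s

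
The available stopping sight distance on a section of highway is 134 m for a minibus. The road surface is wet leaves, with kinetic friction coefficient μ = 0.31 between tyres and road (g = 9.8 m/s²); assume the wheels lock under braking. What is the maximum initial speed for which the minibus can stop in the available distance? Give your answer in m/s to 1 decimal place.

a = μg = 0.31 × 9.8 = 3.038 m/s².
v²/(2a) = d ⇒ v = √(2 × 3.038 × 134) = √814.18 = 28.5338 m/s.

Maximum speed ≈ 28.5 m/s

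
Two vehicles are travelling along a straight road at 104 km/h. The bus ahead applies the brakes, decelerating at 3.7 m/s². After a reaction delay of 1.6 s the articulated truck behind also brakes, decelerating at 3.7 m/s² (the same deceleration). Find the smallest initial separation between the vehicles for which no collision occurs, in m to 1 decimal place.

Minimum gap ≈ 46.2 m

104 km/h ÷ 3.6 = 28.8889 m/s.
Leader travels v²/(2a_L) = 834.569 / 7.400 = 112.780 m before stopping.
Follower covers v·t_r = 28.8889 × 1.6 = 46.222 m while reacting, then v²/(2a_F) = 834.569 / 7.400 = 112.780 m while braking, for a total of 46.222 + 112.780 = 159.002 m.
Since a_F ≤ a_L and the follower starts braking later, the follower is never slower than the leader, so the closest approach is when both have stopped.
Minimum gap = 159.002 − 112.780 = 46.222 m.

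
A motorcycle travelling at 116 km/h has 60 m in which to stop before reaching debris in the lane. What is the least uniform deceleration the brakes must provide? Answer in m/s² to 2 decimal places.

116 km/h ÷ 3.6 = 32.2222 m/s.
v² = 2a·d ⇒ a = v²/(2d) = 32.2222² / (2 × 60.000) = 1038.270 / 120.000 = 8.6523 m/s².

Required deceleration ≈ 8.65 m/s²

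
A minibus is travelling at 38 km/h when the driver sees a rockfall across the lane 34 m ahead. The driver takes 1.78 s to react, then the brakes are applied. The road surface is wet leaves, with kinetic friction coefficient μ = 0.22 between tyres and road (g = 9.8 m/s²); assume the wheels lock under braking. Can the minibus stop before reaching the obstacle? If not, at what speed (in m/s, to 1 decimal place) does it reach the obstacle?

38 km/h ÷ 3.6 = 10.5556 m/s.
a = μg = 0.22 × 9.8 = 2.156 m/s².
Reaction distance = 10.5556 × 1.78 = 18.789 m.
Braking distance needed to stop: v²/(2a) = 111.421 / 4.312 = 25.840 m, so total needed = 18.789 + 25.840 = 44.629 m > 34 m — it cannot stop.
Distance remaining when braking begins: 34 − 18.789 = 15.211 m.
v² = v₀² − 2a·d = 111.421 − 2 × 2.156 × 15.211 = 45.831 m²/s².
v = √45.831 = 6.770 m/s.

No — it strikes the obstacle at 6.8 m/s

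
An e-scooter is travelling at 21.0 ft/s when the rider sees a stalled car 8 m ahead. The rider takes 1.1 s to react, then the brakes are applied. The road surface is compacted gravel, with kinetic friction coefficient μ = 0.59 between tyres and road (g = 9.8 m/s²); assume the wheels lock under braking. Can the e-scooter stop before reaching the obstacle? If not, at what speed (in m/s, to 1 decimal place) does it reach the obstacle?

No — it strikes the obstacle at 5.5 m/s

21 ft/s × 0.3048 = 6.4008 m/s.
a = μg = 0.59 × 9.8 = 5.782 m/s².
Reaction distance = 6.4008 × 1.1 = 7.041 m.
Braking distance needed to stop: v²/(2a) = 40.970 / 11.564 = 3.543 m, so total needed = 7.041 + 3.543 = 10.584 m > 8 m — it cannot stop.
Distance remaining when braking begins: 8 − 7.041 = 0.959 m.
v² = v₀² − 2a·d = 40.970 − 2 × 5.782 × 0.959 = 29.880 m²/s².
v = √29.880 = 5.466 m/s.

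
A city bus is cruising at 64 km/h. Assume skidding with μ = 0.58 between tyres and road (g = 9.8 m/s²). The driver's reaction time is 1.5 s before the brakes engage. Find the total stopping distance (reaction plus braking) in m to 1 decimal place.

64 km/h ÷ 3.6 = 17.7778 m/s.
a = μg = 0.58 × 9.8 = 5.684 m/s².
Reaction distance = v·t_r = 17.7778 × 1.5 = 26.667 m.
Braking distance = v²/(2a) = 17.7778² / (2 × 5.684) = 316.050 / 11.368 = 27.802 m.
Total = 26.667 + 27.802 = 54.469 m.

Total stopping distance ≈ 54.5 m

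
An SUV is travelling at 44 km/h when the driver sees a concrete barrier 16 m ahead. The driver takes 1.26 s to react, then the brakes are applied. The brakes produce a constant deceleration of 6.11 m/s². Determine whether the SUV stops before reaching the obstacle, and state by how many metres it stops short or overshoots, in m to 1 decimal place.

44 km/h ÷ 3.6 = 12.2222 m/s.
Reaction distance = 12.2222 × 1.26 = 15.400 m.
Braking distance = v²/(2a) = 149.382 / 12.220 = 12.224 m.
Total stopping distance = 15.400 + 12.224 = 27.624 m, vs 16 m available — it cannot stop in time and overshoots by 27.624 − 16 = 11.624 m.

No — it overshoots by 11.6 m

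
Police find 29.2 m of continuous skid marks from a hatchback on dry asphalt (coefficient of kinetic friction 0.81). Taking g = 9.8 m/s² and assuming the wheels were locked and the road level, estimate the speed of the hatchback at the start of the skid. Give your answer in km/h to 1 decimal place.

Initial speed ≈ 77.5 km/h

Deceleration a = μg = 0.81 × 9.8 = 7.938 m/s².
v = √(2a·d) = √(2 × 7.938 × 29.2) = √463.579 = 21.5309 m/s.
= 21.5309 × 3.6 = 77.511 km/h.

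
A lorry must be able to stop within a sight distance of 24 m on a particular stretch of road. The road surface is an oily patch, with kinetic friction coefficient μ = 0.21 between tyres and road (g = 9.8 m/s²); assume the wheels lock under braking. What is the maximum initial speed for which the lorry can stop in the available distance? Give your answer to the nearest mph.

a = μg = 0.21 × 9.8 = 2.058 m/s².
v²/(2a) = d ⇒ v = √(2 × 2.058 × 24) = √98.78 = 9.9388 m/s.
9.9388 m/s ÷ 0.44704 = 22.232 mph.

Maximum speed ≈ 22 mph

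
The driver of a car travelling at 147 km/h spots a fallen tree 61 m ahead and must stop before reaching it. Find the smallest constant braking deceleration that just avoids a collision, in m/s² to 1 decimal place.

147 km/h ÷ 3.6 = 40.8333 m/s.
v² = 2a·d ⇒ a = v²/(2d) = 40.8333² / (2 × 61.000) = 1667.358 / 122.000 = 13.6669 m/s².

Required deceleration ≈ 13.7 m/s²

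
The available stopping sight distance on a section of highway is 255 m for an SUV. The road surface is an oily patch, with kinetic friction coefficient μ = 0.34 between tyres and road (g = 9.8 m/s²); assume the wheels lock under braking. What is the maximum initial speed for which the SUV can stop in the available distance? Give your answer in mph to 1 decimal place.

a = μg = 0.34 × 9.8 = 3.332 m/s².
v²/(2a) = d ⇒ v = √(2 × 3.332 × 255) = √1699.32 = 41.2228 m/s.
41.2228 m/s ÷ 0.44704 = 92.213 mph.

Maximum speed ≈ 92.2 mph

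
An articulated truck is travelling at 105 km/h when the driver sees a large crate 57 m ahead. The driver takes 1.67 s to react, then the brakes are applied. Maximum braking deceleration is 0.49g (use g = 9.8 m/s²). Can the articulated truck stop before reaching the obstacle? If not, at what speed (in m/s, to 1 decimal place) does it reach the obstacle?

No — it strikes the obstacle at 27.8 m/s

105 km/h ÷ 3.6 = 29.1667 m/s.
a = 0.49 × 9.8 = 4.802 m/s².
Reaction distance = 29.1667 × 1.67 = 48.708 m.
Braking distance needed to stop: v²/(2a) = 850.696 / 9.604 = 88.577 m, so total needed = 48.708 + 88.577 = 137.285 m > 57 m — it cannot stop.
Distance remaining when braking begins: 57 − 48.708 = 8.292 m.
v² = v₀² − 2a·d = 850.696 − 2 × 4.802 × 8.292 = 771.060 m²/s².
v = √771.060 = 27.768 m/s.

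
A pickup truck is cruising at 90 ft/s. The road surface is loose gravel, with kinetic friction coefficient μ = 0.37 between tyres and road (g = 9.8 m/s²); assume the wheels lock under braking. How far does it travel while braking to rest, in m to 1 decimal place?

Braking distance ≈ 103.8 m

90 ft/s × 0.3048 = 27.4320 m/s.
a = μg = 0.37 × 9.8 = 3.626 m/s².
Braking distance = v²/(2a) = 27.4320² / (2 × 3.626) = 752.515 / 7.252 = 103.767 m.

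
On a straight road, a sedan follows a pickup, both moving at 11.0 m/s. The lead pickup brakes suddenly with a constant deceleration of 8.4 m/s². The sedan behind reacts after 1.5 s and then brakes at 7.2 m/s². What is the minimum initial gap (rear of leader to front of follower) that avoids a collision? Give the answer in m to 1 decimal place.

Minimum gap ≈ 17.7 m

Leader travels v²/(2a_L) = 121.000 / 16.800 = 7.202 m before stopping.
Follower covers v·t_r = 11.0000 × 1.5 = 16.500 m while reacting, then v²/(2a_F) = 121.000 / 14.400 = 8.403 m while braking, for a total of 16.500 + 8.403 = 24.903 m.
Since a_F ≤ a_L and the follower starts braking later, the follower is never slower than the leader, so the closest approach is when both have stopped.
Minimum gap = 24.903 − 7.202 = 17.701 m.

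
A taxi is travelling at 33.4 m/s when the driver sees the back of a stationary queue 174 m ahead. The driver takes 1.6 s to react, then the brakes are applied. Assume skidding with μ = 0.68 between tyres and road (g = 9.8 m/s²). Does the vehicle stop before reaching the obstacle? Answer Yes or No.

Yes

a = μg = 0.68 × 9.8 = 6.664 m/s².
Reaction distance = 33.4000 × 1.6 = 53.440 m.
Braking distance = v²/(2a) = 1115.560 / 13.328 = 83.700 m.
Total stopping distance = 53.440 + 83.700 = 137.140 m, vs 174 m available — it stops with 174 − 137.140 = 36.860 m to spare.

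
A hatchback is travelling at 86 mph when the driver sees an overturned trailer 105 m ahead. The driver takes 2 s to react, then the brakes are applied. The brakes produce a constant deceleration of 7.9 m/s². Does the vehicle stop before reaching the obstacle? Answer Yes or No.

86 mph × 0.44704 = 38.4454 m/s.
Reaction distance = 38.4454 × 2 = 76.891 m.
Braking distance = v²/(2a) = 1478.049 / 15.800 = 93.547 m.
Total stopping distance = 76.891 + 93.547 = 170.438 m, vs 105 m available — it cannot stop in time and overshoots by 170.438 − 105 = 65.438 m.

No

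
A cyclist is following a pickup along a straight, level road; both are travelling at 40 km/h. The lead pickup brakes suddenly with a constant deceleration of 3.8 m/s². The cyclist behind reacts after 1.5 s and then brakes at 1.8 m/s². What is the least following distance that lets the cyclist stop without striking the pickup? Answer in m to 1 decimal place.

Minimum gap ≈ 34.7 m

40 km/h ÷ 3.6 = 11.1111 m/s.
Leader travels v²/(2a_L) = 123.457 / 7.600 = 16.244 m before stopping.
Follower covers v·t_r = 11.1111 × 1.5 = 16.667 m while reacting, then v²/(2a_F) = 123.457 / 3.600 = 34.294 m while braking, for a total of 16.667 + 34.294 = 50.961 m.
Since a_F ≤ a_L and the follower starts braking later, the follower is never slower than the leader, so the closest approach is when both have stopped.
Minimum gap = 50.961 − 16.244 = 34.717 m.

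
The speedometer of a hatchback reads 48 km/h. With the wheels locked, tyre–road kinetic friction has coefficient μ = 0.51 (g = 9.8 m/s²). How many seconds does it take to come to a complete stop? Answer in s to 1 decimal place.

48 km/h ÷ 3.6 = 13.3333 m/s.
a = μg = 0.51 × 9.8 = 4.998 m/s².
Braking time = v/a = 13.3333 / 4.998 = 2.668 s.

Braking time ≈ 2.7 s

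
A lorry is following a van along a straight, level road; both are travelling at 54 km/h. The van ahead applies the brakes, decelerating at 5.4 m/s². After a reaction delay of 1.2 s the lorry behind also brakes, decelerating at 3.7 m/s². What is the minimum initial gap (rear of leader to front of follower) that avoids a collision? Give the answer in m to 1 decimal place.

54 km/h ÷ 3.6 = 15.0000 m/s.
Leader travels v²/(2a_L) = 225.000 / 10.800 = 20.833 m before stopping.
Follower covers v·t_r = 15.0000 × 1.2 = 18.000 m while reacting, then v²/(2a_F) = 225.000 / 7.400 = 30.405 m while braking, for a total of 18.000 + 30.405 = 48.405 m.
Since a_F ≤ a_L and the follower starts braking later, the follower is never slower than the leader, so the closest approach is when both have stopped.
Minimum gap = 48.405 − 20.833 = 27.572 m.

Minimum gap ≈ 27.6 m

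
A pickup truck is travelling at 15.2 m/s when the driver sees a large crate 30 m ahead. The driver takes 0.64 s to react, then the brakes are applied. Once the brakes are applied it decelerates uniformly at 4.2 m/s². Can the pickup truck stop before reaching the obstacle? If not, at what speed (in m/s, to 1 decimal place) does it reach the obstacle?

Reaction distance = 15.2000 × 0.64 = 9.728 m.
Braking distance needed to stop: v²/(2a) = 231.040 / 8.400 = 27.505 m, so total needed = 9.728 + 27.505 = 37.233 m > 30 m — it cannot stop.
Distance remaining when braking begins: 30 − 9.728 = 20.272 m.
v² = v₀² − 2a·d = 231.040 − 2 × 4.200 × 20.272 = 60.755 m²/s².
v = √60.755 = 7.795 m/s.

No — it strikes the obstacle at 7.8 m/s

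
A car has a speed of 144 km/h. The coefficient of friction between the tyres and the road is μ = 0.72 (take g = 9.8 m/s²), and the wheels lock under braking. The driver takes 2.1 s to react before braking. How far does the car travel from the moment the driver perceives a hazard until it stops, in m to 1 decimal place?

Total stopping distance ≈ 197.4 m

144 km/h ÷ 3.6 = 40.0000 m/s.
a = μg = 0.72 × 9.8 = 7.056 m/s².
Reaction distance = v·t_r = 40.0000 × 2.1 = 84.000 m.
Braking distance = v²/(2a) = 40.0000² / (2 × 7.056) = 1600.000 / 14.112 = 113.379 m.
Total = 84.000 + 113.379 = 197.379 m.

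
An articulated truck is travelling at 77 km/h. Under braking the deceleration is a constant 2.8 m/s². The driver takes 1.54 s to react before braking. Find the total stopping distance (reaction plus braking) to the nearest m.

77 km/h ÷ 3.6 = 21.3889 m/s.
Reaction distance = v·t_r = 21.3889 × 1.54 = 32.939 m.
Braking distance = v²/(2a) = 21.3889² / (2 × 2.800) = 457.485 / 5.600 = 81.694 m.
Total = 32.939 + 81.694 = 114.633 m.

Total stopping distance ≈ 115 m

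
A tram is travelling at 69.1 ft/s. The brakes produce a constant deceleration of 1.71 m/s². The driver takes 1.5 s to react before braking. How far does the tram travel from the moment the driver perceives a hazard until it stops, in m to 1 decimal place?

Total stopping distance ≈ 161.3 m

69.1 ft/s × 0.3048 = 21.0617 m/s.
Reaction distance = v·t_r = 21.0617 × 1.5 = 31.593 m.
Braking distance = v²/(2a) = 21.0617² / (2 × 1.710) = 443.595 / 3.420 = 129.706 m.
Total = 31.593 + 129.706 = 161.299 m.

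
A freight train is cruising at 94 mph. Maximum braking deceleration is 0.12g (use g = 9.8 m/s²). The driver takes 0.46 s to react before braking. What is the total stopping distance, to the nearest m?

94 mph × 0.44704 = 42.0218 m/s.
a = 0.12 × 9.8 = 1.176 m/s².
Reaction distance = v·t_r = 42.0218 × 0.46 = 19.330 m.
Braking distance = v²/(2a) = 42.0218² / (2 × 1.176) = 1765.832 / 2.352 = 750.779 m.
Total = 19.330 + 750.779 = 770.109 m.

Total stopping distance ≈ 770 m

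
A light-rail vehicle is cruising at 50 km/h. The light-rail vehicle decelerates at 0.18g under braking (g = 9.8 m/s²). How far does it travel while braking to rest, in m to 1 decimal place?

50 km/h ÷ 3.6 = 13.8889 m/s.
a = 0.18 × 9.8 = 1.764 m/s².
Braking distance = v²/(2a) = 13.8889² / (2 × 1.764) = 192.902 / 3.528 = 54.677 m.

Braking distance ≈ 54.7 m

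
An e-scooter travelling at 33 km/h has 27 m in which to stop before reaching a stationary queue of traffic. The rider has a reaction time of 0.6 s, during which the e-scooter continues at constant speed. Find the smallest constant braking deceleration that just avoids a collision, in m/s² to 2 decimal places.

Required deceleration ≈ 1.95 m/s²

33 km/h ÷ 3.6 = 9.1667 m/s.
Distance covered during reaction = 9.1667 × 0.6 = 5.500 m.
Distance available for braking: 27 − 5.500 = 21.500 m.
v² = 2a·d ⇒ a = v²/(2d) = 9.1667² / (2 × 21.500) = 84.028 / 43.000 = 1.9541 m/s².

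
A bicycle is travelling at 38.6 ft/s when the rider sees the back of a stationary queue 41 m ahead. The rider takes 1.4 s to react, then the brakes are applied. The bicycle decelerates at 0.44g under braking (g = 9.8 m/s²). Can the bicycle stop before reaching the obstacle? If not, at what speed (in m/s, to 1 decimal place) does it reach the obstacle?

38.6 ft/s × 0.3048 = 11.7653 m/s.
a = 0.44 × 9.8 = 4.312 m/s².
Reaction distance = 11.7653 × 1.4 = 16.471 m.
Braking distance = v²/(2a) = 138.422 / 8.624 = 16.051 m.
Total stopping distance = 16.471 + 16.051 = 32.522 m, vs 41 m available — it stops with 41 − 32.522 = 8.478 m to spare.

Yes — it stops about 8.5 m short of the obstacle, so it never reaches it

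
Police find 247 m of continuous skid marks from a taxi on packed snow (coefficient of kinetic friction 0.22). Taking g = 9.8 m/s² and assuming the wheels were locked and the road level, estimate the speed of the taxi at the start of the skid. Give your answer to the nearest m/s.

Initial speed ≈ 33 m/s

Deceleration a = μg = 0.22 × 9.8 = 2.156 m/s².
v = √(2a·d) = √(2 × 2.156 × 247) = √1065.064 = 32.6353 m/s.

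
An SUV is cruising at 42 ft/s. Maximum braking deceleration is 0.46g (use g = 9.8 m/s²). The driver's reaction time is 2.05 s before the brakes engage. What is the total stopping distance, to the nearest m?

42 ft/s × 0.3048 = 12.8016 m/s.
a = 0.46 × 9.8 = 4.508 m/s².
Reaction distance = v·t_r = 12.8016 × 2.05 = 26.243 m.
Braking distance = v²/(2a) = 12.8016² / (2 × 4.508) = 163.881 / 9.016 = 18.177 m.
Total = 26.243 + 18.177 = 44.420 m.

Total stopping distance ≈ 44 m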